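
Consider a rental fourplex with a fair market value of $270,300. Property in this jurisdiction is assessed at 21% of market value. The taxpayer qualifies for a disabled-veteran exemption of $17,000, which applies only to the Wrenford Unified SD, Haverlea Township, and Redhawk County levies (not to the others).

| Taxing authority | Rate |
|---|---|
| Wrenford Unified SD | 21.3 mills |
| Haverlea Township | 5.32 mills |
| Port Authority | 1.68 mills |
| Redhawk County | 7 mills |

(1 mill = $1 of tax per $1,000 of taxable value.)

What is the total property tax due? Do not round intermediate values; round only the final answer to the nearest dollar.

Assessed value = $270,300 × 0.21 = $56,763
Wrenford Unified SD: ($56,763 − $17,000) × 0.0213 = $39,763 × 0.0213 = $846.9519
Haverlea Township: ($56,763 − $17,000) × 0.00532 = $39,763 × 0.00532 = $211.53916
Port Authority: $56,763 × 0.00168 = $95.36184
Redhawk County: ($56,763 − $17,000) × 0.007 = $39,763 × 0.007 = $278.341
Total = $1,432.1939

$1,432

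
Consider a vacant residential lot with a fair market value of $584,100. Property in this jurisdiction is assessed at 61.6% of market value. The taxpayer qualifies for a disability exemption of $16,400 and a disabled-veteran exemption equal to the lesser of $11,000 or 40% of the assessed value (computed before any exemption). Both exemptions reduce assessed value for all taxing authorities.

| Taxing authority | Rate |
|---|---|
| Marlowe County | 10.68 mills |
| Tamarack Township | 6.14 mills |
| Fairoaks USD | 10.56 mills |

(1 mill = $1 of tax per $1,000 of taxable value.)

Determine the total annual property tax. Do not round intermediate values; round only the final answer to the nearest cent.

Assessed value = $584,100 × 0.616 = $359,805.6
Disabled-veteran exemption = min($11,000, 40% × $359,805.6) = min($11,000, $143,922.24) = $11,000 (dollar cap binds)
Taxable value = $359,805.6 − $16,400 − $11,000 = $332,405.6
Marlowe County: $332,405.6 × 0.01068 = $3,550.091808
Tamarack Township: $332,405.6 × 0.00614 = $2,040.970384
Fairoaks USD: $332,405.6 × 0.01056 = $3,510.203136
Total = $9,101.265328

$9,101.27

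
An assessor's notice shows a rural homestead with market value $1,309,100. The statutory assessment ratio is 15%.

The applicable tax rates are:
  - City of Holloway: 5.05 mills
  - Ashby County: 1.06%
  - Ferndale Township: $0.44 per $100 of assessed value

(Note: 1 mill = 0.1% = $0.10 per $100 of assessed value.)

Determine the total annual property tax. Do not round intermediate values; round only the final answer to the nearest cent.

$3,937.12

Assessed value = $1,309,100 × 0.15 = $196,365
City of Holloway: $196,365 × 0.00505 = $991.64325
Ashby County: $196,365 × 0.0106 = $2,081.469
Ferndale Township: $196,365 × 0.0044 = $864.006
Total = $3,937.11825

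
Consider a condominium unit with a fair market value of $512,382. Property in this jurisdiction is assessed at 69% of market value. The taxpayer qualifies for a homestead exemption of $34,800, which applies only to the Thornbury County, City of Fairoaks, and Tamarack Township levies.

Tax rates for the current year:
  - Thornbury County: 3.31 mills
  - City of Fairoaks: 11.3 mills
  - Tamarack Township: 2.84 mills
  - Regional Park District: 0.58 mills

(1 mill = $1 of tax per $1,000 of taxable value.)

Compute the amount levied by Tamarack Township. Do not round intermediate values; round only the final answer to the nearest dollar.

Assessed value = $512,382 × 0.69 = $353,543.58
Tamarack Township taxable value = $353,543.58 − $34,800 = $318,743.58
Tamarack Township levy = $318,743.58 × 0.00284 = $905.2317672

$905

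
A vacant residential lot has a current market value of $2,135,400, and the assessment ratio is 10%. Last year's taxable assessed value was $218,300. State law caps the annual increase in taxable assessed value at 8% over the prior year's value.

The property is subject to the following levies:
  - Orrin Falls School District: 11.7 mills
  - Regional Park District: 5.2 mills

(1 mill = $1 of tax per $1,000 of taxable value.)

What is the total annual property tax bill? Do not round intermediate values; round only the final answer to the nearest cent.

Uncapped assessed value = $2,135,400 × 0.1 = $213,540
Cap limit = $218,300 × 1.08 = $235,764
Taxable assessed value = min($213,540, $235,764) = $213,540 (cap does not bind)
Orrin Falls School District: $213,540 × 0.0117 = $2,498.418
Regional Park District: $213,540 × 0.0052 = $1,110.408
Total = $3,608.826

$3,608.83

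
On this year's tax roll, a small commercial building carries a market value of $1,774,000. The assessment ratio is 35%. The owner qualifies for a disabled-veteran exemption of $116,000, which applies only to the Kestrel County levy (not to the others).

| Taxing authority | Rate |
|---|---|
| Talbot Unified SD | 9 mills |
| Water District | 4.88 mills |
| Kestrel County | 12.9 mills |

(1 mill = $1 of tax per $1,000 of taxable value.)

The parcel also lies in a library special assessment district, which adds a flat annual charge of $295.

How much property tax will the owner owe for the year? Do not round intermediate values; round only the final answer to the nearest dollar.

Assessed value = $1,774,000 × 0.35 = $620,900
Talbot Unified SD: $620,900 × 0.009 = $5,588.1
Water District: $620,900 × 0.00488 = $3,029.992
Kestrel County: ($620,900 − $116,000) × 0.0129 = $504,900 × 0.0129 = $6,513.21
Levies subtotal = $15,131.302
Total = $15,131.302 + $295 = $15,426.302

$15,426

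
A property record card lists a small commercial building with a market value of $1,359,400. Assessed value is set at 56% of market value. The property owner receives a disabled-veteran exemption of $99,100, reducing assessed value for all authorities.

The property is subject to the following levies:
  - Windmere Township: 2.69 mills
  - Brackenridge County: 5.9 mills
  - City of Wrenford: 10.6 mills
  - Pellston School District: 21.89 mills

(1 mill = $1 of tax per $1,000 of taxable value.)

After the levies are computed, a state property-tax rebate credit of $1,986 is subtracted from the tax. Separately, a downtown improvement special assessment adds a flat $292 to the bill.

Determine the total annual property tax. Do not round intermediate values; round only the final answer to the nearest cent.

Assessed value = $1,359,400 × 0.56 = $761,264
Taxable value = $761,264 − $99,100 = $662,164
Windmere Township: $662,164 × 0.00269 = $1,781.22116
Brackenridge County: $662,164 × 0.0059 = $3,906.7676
City of Wrenford: $662,164 × 0.0106 = $7,018.9384
Pellston School District: $662,164 × 0.02189 = $14,494.76996
Levies subtotal = $27,201.69712
After credit = $27,201.69712 − $1,986 = $25,215.69712
Total = $25,215.69712 + $292 = $25,507.69712

$25,507.70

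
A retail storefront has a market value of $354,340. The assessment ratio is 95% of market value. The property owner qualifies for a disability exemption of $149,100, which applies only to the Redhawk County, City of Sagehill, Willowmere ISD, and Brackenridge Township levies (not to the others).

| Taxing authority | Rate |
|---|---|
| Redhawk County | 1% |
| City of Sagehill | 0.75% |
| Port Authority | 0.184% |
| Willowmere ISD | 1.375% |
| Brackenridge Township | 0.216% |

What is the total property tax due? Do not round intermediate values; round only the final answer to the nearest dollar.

Assessed value = $354,340 × 0.95 = $336,623
Redhawk County: ($336,623 − $149,100) × 0.01 = $187,523 × 0.01 = $1,875.23
City of Sagehill: ($336,623 − $149,100) × 0.0075 = $187,523 × 0.0075 = $1,406.4225
Port Authority: $336,623 × 0.00184 = $619.38632
Willowmere ISD: ($336,623 − $149,100) × 0.01375 = $187,523 × 0.01375 = $2,578.44125
Brackenridge Township: ($336,623 − $149,100) × 0.00216 = $187,523 × 0.00216 = $405.04968
Total = $6,884.52975

$6,885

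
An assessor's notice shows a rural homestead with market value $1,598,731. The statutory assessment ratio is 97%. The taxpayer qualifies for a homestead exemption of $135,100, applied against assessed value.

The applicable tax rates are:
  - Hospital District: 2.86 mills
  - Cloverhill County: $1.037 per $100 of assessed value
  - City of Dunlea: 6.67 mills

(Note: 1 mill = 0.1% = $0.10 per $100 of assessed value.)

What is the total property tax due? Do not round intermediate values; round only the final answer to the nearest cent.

$28,171.81

Assessed value = $1,598,731 × 0.97 = $1,550,769.07
Taxable value = $1,550,769.07 − $135,100 = $1,415,669.07
Hospital District: $1,415,669.07 × 0.00286 = $4,048.8135402
Cloverhill County: $1,415,669.07 × 0.01037 = $14,680.4882559
City of Dunlea: $1,415,669.07 × 0.00667 = $9,442.5126969
Total = $28,171.814493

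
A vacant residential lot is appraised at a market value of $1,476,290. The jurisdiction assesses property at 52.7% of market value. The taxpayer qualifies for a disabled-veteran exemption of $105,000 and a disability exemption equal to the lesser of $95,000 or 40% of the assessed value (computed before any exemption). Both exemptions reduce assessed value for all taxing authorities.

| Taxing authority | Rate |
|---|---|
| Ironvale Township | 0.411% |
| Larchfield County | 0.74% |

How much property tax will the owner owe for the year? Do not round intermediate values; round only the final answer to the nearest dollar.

Assessed value = $1,476,290 × 0.527 = $778,004.83
Disability exemption = min($95,000, 40% × $778,004.83) = min($95,000, $311,201.932) = $95,000 (dollar cap binds)
Taxable value = $778,004.83 − $105,000 − $95,000 = $578,004.83
Ironvale Township: $578,004.83 × 0.00411 = $2,375.5998513
Larchfield County: $578,004.83 × 0.0074 = $4,277.235742
Total = $6,652.8355933

$6,653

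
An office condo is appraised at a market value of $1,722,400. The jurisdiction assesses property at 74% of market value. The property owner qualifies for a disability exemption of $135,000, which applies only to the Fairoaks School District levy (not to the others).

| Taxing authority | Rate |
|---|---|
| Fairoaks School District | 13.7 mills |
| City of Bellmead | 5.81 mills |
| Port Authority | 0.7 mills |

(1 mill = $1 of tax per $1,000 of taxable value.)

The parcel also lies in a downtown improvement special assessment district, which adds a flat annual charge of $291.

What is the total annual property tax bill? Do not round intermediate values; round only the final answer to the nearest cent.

Assessed value = $1,722,400 × 0.74 = $1,274,576
Fairoaks School District: ($1,274,576 − $135,000) × 0.0137 = $1,139,576 × 0.0137 = $15,612.1912
City of Bellmead: $1,274,576 × 0.00581 = $7,405.28656
Port Authority: $1,274,576 × 0.0007 = $892.2032
Levies subtotal = $23,909.68096
Total = $23,909.68096 + $291 = $24,200.68096

$24,200.68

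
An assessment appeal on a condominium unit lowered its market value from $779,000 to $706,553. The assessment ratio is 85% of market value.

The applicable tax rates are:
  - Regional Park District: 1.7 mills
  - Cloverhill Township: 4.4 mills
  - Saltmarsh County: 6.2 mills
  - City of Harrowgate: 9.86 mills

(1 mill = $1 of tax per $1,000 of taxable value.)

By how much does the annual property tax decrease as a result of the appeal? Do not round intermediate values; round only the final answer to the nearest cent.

$1,364.61

Old assessed value = $779,000 × 0.85 = $662,150
New assessed value = $706,553 × 0.85 = $600,570.05
Combined rate = 0.0017 + 0.0044 + 0.0062 + 0.00986 = 0.02216
Old tax = $662,150 × 0.02216 = $14,673.244
New tax = $600,570.05 × 0.02216 = $13,308.632308
Reduction = $14,673.244 − $13,308.632308 = $1,364.611692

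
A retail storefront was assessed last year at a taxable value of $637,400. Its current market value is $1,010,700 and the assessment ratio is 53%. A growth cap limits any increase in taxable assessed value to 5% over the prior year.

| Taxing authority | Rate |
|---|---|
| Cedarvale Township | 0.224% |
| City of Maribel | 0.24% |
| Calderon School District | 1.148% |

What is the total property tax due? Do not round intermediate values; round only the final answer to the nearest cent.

$8,635.02

Uncapped assessed value = $1,010,700 × 0.53 = $535,671
Cap limit = $637,400 × 1.05 = $669,270
Taxable assessed value = min($535,671, $669,270) = $535,671 (cap does not bind)
Cedarvale Township: $535,671 × 0.00224 = $1,199.90304
City of Maribel: $535,671 × 0.0024 = $1,285.6104
Calderon School District: $535,671 × 0.01148 = $6,149.50308
Total = $8,635.01652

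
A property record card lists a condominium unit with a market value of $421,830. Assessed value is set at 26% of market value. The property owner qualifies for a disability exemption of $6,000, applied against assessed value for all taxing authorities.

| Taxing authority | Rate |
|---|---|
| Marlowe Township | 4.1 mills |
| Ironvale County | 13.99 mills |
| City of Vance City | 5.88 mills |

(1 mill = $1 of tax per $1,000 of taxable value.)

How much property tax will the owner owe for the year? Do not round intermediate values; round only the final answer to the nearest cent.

Assessed value = $421,830 × 0.26 = $109,675.8
Taxable value = $109,675.8 − $6,000 = $103,675.8
Marlowe Township: $103,675.8 × 0.0041 = $425.07078
Ironvale County: $103,675.8 × 0.01399 = $1,450.424442
City of Vance City: $103,675.8 × 0.00588 = $609.613704
Total = $425.07078 + $1,450.424442 + $609.613704 = $2,485.108926

$2,485.11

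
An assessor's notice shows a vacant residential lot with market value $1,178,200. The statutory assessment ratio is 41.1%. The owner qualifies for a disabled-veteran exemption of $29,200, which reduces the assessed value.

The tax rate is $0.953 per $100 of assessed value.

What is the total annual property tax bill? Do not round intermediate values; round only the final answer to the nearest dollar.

Assessed value = $1,178,200 × 0.411 = $484,240.2
Taxable value = $484,240.2 − $29,200 = $455,040.2
Tax = $455,040.2 × 0.00953 = $4,336.533106

$4,337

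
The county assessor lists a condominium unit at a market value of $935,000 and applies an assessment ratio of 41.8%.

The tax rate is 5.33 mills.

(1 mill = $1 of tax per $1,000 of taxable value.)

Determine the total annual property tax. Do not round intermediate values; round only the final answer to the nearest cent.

$2,083.12

Assessed value = $935,000 × 0.418 = $390,830
Tax = $390,830 × 0.00533 = $2,083.1239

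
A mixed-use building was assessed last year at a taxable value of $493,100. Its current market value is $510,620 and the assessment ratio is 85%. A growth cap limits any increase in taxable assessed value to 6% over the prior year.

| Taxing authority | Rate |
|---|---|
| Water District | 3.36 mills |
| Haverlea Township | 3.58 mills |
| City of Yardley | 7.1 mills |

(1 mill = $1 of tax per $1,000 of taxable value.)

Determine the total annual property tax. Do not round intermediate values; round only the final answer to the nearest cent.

Uncapped assessed value = $510,620 × 0.85 = $434,027
Cap limit = $493,100 × 1.06 = $522,686
Taxable assessed value = min($434,027, $522,686) = $434,027 (cap does not bind)
Water District: $434,027 × 0.00336 = $1,458.33072
Haverlea Township: $434,027 × 0.00358 = $1,553.81666
City of Yardley: $434,027 × 0.0071 = $3,081.5917
Total = $6,093.73908

$6,093.74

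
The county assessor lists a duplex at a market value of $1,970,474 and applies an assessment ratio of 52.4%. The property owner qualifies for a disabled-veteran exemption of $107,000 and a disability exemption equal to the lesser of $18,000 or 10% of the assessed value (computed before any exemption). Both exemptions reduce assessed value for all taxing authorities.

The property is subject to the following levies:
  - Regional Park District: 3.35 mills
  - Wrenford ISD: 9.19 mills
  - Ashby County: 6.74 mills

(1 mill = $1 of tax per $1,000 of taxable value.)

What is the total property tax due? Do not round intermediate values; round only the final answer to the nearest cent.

Assessed value = $1,970,474 × 0.524 = $1,032,528.376
Disability exemption = min($18,000, 10% × $1,032,528.376) = min($18,000, $103,252.8376) = $18,000 (dollar cap binds)
Taxable value = $1,032,528.376 − $107,000 − $18,000 = $907,528.376
Regional Park District: $907,528.376 × 0.00335 = $3,040.2200596
Wrenford ISD: $907,528.376 × 0.00919 = $8,340.18577544
Ashby County: $907,528.376 × 0.00674 = $6,116.74125424
Total = $17,497.14708928

$17,497.15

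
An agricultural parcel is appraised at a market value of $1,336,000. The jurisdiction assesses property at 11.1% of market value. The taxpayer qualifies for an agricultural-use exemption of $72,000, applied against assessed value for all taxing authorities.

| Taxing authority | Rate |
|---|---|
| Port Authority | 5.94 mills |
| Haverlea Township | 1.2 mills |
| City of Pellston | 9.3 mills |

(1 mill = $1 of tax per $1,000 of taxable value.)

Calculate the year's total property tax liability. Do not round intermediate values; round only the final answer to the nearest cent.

$1,254.31

Assessed value = $1,336,000 × 0.111 = $148,296
Taxable value = $148,296 − $72,000 = $76,296
Port Authority: $76,296 × 0.00594 = $453.19824
Haverlea Township: $76,296 × 0.0012 = $91.5552
City of Pellston: $76,296 × 0.0093 = $709.5528
Total = $453.19824 + $91.5552 + $709.5528 = $1,254.30624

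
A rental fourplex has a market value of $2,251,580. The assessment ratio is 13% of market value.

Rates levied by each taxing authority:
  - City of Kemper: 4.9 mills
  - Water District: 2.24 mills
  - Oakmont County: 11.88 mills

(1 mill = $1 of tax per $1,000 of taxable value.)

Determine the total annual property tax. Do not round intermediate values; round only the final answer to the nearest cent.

Assessed value = $2,251,580 × 0.13 = $292,705.4
City of Kemper: $292,705.4 × 0.0049 = $1,434.25646
Water District: $292,705.4 × 0.00224 = $655.660096
Oakmont County: $292,705.4 × 0.01188 = $3,477.340152
Total = $1,434.25646 + $655.660096 + $3,477.340152 = $5,567.256708

$5,567.26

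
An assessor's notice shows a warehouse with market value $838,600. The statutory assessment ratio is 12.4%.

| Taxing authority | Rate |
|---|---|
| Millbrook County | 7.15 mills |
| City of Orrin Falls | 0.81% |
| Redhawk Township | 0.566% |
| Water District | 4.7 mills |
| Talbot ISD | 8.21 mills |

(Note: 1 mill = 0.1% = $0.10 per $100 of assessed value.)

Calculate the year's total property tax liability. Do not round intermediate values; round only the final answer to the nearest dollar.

Assessed value = $838,600 × 0.124 = $103,986.4
Millbrook County: $103,986.4 × 0.00715 = $743.50276
City of Orrin Falls: $103,986.4 × 0.0081 = $842.28984
Redhawk Township: $103,986.4 × 0.00566 = $588.563024
Water District: $103,986.4 × 0.0047 = $488.73608
Talbot ISD: $103,986.4 × 0.00821 = $853.728344
Total = $3,516.820048

$3,517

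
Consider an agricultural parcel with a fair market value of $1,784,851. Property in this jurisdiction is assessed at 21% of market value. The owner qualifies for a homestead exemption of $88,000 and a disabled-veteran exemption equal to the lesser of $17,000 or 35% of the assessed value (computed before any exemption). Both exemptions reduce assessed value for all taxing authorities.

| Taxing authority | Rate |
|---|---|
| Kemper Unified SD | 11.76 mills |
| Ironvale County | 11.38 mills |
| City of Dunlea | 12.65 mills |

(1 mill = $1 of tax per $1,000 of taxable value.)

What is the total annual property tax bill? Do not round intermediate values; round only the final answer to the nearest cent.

$9,656.81

Assessed value = $1,784,851 × 0.21 = $374,818.71
Disabled-veteran exemption = min($17,000, 35% × $374,818.71) = min($17,000, $131,186.5485) = $17,000 (dollar cap binds)
Taxable value = $374,818.71 − $88,000 − $17,000 = $269,818.71
Kemper Unified SD: $269,818.71 × 0.01176 = $3,173.0680296
Ironvale County: $269,818.71 × 0.01138 = $3,070.5369198
City of Dunlea: $269,818.71 × 0.01265 = $3,413.2066815
Total = $9,656.8116309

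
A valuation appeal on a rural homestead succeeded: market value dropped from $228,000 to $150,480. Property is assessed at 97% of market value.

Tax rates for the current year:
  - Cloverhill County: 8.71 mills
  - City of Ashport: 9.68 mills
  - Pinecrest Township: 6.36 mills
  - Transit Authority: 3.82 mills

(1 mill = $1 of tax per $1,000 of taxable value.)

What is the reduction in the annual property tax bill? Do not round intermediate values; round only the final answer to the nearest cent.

$2,148.30

Old assessed value = $228,000 × 0.97 = $221,160
New assessed value = $150,480 × 0.97 = $145,965.6
Combined rate = 0.00871 + 0.00968 + 0.00636 + 0.00382 = 0.02857
Old tax = $221,160 × 0.02857 = $6,318.5412
New tax = $145,965.6 × 0.02857 = $4,170.237192
Reduction = $6,318.5412 − $4,170.237192 = $2,148.304008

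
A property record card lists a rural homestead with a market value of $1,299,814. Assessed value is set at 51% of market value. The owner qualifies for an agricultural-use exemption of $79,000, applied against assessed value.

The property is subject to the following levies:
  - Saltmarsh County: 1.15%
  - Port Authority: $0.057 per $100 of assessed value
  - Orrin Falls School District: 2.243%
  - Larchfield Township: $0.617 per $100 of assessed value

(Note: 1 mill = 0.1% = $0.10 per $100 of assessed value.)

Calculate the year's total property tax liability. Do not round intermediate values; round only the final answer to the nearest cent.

Assessed value = $1,299,814 × 0.51 = $662,905.14
Taxable value = $662,905.14 − $79,000 = $583,905.14
Saltmarsh County: $583,905.14 × 0.0115 = $6,714.90911
Port Authority: $583,905.14 × 0.00057 = $332.8259298
Orrin Falls School District: $583,905.14 × 0.02243 = $13,096.9922902
Larchfield Township: $583,905.14 × 0.00617 = $3,602.6947138
Total = $23,747.4220438

$23,747.42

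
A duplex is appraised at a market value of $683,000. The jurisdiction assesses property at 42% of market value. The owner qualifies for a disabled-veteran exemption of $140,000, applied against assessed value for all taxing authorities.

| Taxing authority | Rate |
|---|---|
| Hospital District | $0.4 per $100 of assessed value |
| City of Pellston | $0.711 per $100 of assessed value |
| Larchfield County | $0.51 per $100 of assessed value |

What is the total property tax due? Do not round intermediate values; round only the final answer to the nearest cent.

$2,380.60

Assessed value = $683,000 × 0.42 = $286,860
Taxable value = $286,860 − $140,000 = $146,860
Hospital District: $146,860 × 0.004 = $587.44
City of Pellston: $146,860 × 0.00711 = $1,044.1746
Larchfield County: $146,860 × 0.0051 = $748.986
Total = $587.44 + $1,044.1746 + $748.986 = $2,380.6006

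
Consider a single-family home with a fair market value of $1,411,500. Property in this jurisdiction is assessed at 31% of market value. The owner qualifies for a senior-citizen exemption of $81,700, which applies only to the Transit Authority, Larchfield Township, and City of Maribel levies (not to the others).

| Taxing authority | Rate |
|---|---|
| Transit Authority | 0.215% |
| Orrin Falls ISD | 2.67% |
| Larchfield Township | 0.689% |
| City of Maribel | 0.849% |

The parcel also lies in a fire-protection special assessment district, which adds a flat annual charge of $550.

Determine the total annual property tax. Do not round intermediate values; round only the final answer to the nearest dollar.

$18,471

Assessed value = $1,411,500 × 0.31 = $437,565
Transit Authority: ($437,565 − $81,700) × 0.00215 = $355,865 × 0.00215 = $765.10975
Orrin Falls ISD: $437,565 × 0.0267 = $11,682.9855
Larchfield Township: ($437,565 − $81,700) × 0.00689 = $355,865 × 0.00689 = $2,451.90985
City of Maribel: ($437,565 − $81,700) × 0.00849 = $355,865 × 0.00849 = $3,021.29385
Levies subtotal = $17,921.29895
Total = $17,921.29895 + $550 = $18,471.29895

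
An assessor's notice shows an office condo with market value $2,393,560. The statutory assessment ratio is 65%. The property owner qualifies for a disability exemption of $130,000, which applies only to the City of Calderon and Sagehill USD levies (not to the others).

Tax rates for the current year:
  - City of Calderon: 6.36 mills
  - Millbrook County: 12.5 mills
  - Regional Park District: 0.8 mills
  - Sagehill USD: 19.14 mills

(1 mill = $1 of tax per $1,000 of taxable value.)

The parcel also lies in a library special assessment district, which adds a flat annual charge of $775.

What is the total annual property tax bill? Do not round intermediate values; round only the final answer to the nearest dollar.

$57,826

Assessed value = $2,393,560 × 0.65 = $1,555,814
City of Calderon: ($1,555,814 − $130,000) × 0.00636 = $1,425,814 × 0.00636 = $9,068.17704
Millbrook County: $1,555,814 × 0.0125 = $19,447.675
Regional Park District: $1,555,814 × 0.0008 = $1,244.6512
Sagehill USD: ($1,555,814 − $130,000) × 0.01914 = $1,425,814 × 0.01914 = $27,290.07996
Levies subtotal = $57,050.5832
Total = $57,050.5832 + $775 = $57,825.5832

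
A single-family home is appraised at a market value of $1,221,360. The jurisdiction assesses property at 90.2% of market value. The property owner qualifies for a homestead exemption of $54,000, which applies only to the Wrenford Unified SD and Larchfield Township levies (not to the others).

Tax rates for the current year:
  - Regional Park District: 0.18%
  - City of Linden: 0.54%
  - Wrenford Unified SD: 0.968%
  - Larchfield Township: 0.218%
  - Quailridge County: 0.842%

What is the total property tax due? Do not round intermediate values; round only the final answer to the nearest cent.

$29,633.36

Assessed value = $1,221,360 × 0.902 = $1,101,666.72
Regional Park District: $1,101,666.72 × 0.0018 = $1,983.000096
City of Linden: $1,101,666.72 × 0.0054 = $5,949.000288
Wrenford Unified SD: ($1,101,666.72 − $54,000) × 0.00968 = $1,047,666.72 × 0.00968 = $10,141.4138496
Larchfield Township: ($1,101,666.72 − $54,000) × 0.00218 = $1,047,666.72 × 0.00218 = $2,283.9134496
Quailridge County: $1,101,666.72 × 0.00842 = $9,276.0337824
Total = $29,633.3614656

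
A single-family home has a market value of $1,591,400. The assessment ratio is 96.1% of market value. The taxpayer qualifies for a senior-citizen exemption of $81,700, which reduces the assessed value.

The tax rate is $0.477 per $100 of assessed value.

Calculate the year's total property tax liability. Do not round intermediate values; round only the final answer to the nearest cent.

$6,905.22

Assessed value = $1,591,400 × 0.961 = $1,529,335.4
Taxable value = $1,529,335.4 − $81,700 = $1,447,635.4
Tax = $1,447,635.4 × 0.00477 = $6,905.220858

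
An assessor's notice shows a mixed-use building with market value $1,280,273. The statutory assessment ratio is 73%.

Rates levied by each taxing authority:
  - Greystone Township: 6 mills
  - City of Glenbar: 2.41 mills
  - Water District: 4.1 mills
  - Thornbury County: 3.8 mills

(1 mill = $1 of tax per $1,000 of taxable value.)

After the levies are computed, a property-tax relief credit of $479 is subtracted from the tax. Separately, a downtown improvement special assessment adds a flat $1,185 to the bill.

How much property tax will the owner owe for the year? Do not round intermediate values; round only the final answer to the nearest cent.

Assessed value = $1,280,273 × 0.73 = $934,599.29
Greystone Township: $934,599.29 × 0.006 = $5,607.59574
City of Glenbar: $934,599.29 × 0.00241 = $2,252.3842889
Water District: $934,599.29 × 0.0041 = $3,831.857089
Thornbury County: $934,599.29 × 0.0038 = $3,551.477302
Levies subtotal = $15,243.3144199
After credit = $15,243.3144199 − $479 = $14,764.3144199
Total = $14,764.3144199 + $1,185 = $15,949.3144199

$15,949.31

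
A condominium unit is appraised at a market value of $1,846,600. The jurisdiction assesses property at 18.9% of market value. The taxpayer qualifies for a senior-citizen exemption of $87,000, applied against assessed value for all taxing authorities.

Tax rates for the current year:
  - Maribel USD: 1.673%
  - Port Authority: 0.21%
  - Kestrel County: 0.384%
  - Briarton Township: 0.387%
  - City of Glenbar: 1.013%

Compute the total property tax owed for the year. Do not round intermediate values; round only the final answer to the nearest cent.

$9,607.81

Assessed value = $1,846,600 × 0.189 = $349,007.4
Taxable value = $349,007.4 − $87,000 = $262,007.4
Maribel USD: $262,007.4 × 0.01673 = $4,383.383802
Port Authority: $262,007.4 × 0.0021 = $550.21554
Kestrel County: $262,007.4 × 0.00384 = $1,006.108416
Briarton Township: $262,007.4 × 0.00387 = $1,013.968638
City of Glenbar: $262,007.4 × 0.01013 = $2,654.134962
Total = $4,383.383802 + $550.21554 + $1,006.108416 + $1,013.968638 + $2,654.134962 = $9,607.811358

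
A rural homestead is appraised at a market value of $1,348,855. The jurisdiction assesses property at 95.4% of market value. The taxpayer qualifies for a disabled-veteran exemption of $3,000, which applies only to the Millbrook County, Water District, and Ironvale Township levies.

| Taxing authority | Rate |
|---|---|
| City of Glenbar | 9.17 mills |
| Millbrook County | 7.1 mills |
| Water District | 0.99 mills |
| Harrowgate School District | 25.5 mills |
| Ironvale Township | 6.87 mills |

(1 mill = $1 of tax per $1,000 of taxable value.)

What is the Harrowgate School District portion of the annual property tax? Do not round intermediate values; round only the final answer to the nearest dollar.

$32,814

Assessed value = $1,348,855 × 0.954 = $1,286,807.67
Harrowgate School District taxable value = $1,286,807.67 (exemption does not apply)
Harrowgate School District levy = $1,286,807.67 × 0.0255 = $32,813.595585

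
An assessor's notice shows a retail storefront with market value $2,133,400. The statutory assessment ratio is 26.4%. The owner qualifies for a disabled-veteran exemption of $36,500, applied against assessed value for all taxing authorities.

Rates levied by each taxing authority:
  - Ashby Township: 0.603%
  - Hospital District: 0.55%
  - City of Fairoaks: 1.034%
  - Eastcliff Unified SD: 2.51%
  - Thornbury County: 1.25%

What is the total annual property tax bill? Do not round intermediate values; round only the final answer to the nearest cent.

Assessed value = $2,133,400 × 0.264 = $563,217.6
Taxable value = $563,217.6 − $36,500 = $526,717.6
Ashby Township: $526,717.6 × 0.00603 = $3,176.107128
Hospital District: $526,717.6 × 0.0055 = $2,896.9468
City of Fairoaks: $526,717.6 × 0.01034 = $5,446.259984
Eastcliff Unified SD: $526,717.6 × 0.0251 = $13,220.61176
Thornbury County: $526,717.6 × 0.0125 = $6,583.97
Total = $3,176.107128 + $2,896.9468 + $5,446.259984 + $13,220.61176 + $6,583.97 = $31,323.895672

$31,323.90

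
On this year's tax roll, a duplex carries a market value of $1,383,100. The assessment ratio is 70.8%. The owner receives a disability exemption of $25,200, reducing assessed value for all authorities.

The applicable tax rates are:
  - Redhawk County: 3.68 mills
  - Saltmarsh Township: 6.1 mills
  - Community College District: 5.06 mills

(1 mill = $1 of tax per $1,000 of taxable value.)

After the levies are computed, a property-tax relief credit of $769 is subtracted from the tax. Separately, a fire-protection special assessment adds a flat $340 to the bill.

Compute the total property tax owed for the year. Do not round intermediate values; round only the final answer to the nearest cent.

$13,728.88

Assessed value = $1,383,100 × 0.708 = $979,234.8
Taxable value = $979,234.8 − $25,200 = $954,034.8
Redhawk County: $954,034.8 × 0.00368 = $3,510.848064
Saltmarsh Township: $954,034.8 × 0.0061 = $5,819.61228
Community College District: $954,034.8 × 0.00506 = $4,827.416088
Levies subtotal = $14,157.876432
After credit = $14,157.876432 − $769 = $13,388.876432
Total = $13,388.876432 + $340 = $13,728.876432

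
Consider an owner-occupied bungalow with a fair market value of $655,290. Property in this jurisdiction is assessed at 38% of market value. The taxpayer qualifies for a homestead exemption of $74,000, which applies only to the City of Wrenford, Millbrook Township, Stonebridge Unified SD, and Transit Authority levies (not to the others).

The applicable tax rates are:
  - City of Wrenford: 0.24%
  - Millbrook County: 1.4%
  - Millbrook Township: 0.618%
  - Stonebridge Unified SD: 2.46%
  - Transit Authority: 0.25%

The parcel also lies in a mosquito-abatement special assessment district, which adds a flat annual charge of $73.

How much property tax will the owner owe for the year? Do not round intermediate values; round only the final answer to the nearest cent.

$9,803.51

Assessed value = $655,290 × 0.38 = $249,010.2
City of Wrenford: ($249,010.2 − $74,000) × 0.0024 = $175,010.2 × 0.0024 = $420.02448
Millbrook County: $249,010.2 × 0.014 = $3,486.1428
Millbrook Township: ($249,010.2 − $74,000) × 0.00618 = $175,010.2 × 0.00618 = $1,081.563036
Stonebridge Unified SD: ($249,010.2 − $74,000) × 0.0246 = $175,010.2 × 0.0246 = $4,305.25092
Transit Authority: ($249,010.2 − $74,000) × 0.0025 = $175,010.2 × 0.0025 = $437.5255
Levies subtotal = $9,730.506736
Total = $9,730.506736 + $73 = $9,803.506736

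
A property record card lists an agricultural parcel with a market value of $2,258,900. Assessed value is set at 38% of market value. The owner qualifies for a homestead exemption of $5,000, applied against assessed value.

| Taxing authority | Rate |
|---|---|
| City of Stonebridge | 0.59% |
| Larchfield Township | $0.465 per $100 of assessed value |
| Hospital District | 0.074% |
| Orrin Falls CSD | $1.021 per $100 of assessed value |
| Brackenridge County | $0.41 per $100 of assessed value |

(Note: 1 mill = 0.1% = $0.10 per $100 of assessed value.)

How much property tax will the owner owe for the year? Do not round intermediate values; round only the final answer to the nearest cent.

Assessed value = $2,258,900 × 0.38 = $858,382
Taxable value = $858,382 − $5,000 = $853,382
City of Stonebridge: $853,382 × 0.0059 = $5,034.9538
Larchfield Township: $853,382 × 0.00465 = $3,968.2263
Hospital District: $853,382 × 0.00074 = $631.50268
Orrin Falls CSD: $853,382 × 0.01021 = $8,713.03022
Brackenridge County: $853,382 × 0.0041 = $3,498.8662
Total = $21,846.5792

$21,846.58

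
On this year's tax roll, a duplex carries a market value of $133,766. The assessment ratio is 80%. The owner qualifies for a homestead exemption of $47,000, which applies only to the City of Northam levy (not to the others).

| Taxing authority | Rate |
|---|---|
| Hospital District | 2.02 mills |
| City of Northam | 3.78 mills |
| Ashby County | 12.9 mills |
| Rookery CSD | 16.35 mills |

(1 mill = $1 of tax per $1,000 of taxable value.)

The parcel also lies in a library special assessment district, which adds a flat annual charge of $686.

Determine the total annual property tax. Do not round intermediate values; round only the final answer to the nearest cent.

$4,259.14

Assessed value = $133,766 × 0.8 = $107,012.8
Hospital District: $107,012.8 × 0.00202 = $216.165856
City of Northam: ($107,012.8 − $47,000) × 0.00378 = $60,012.8 × 0.00378 = $226.848384
Ashby County: $107,012.8 × 0.0129 = $1,380.46512
Rookery CSD: $107,012.8 × 0.01635 = $1,749.65928
Levies subtotal = $3,573.13864
Total = $3,573.13864 + $686 = $4,259.13864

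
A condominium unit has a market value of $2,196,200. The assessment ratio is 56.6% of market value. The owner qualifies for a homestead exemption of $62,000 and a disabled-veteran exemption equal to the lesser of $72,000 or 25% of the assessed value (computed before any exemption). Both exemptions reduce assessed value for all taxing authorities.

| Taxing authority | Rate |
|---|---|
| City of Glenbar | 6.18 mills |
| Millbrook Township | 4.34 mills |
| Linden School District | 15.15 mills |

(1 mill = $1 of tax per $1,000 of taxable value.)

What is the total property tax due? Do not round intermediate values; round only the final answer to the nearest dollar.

Assessed value = $2,196,200 × 0.566 = $1,243,049.2
Disabled-veteran exemption = min($72,000, 25% × $1,243,049.2) = min($72,000, $310,762.3) = $72,000 (dollar cap binds)
Taxable value = $1,243,049.2 − $62,000 − $72,000 = $1,109,049.2
City of Glenbar: $1,109,049.2 × 0.00618 = $6,853.924056
Millbrook Township: $1,109,049.2 × 0.00434 = $4,813.273528
Linden School District: $1,109,049.2 × 0.01515 = $16,802.09538
Total = $28,469.292964

$28,469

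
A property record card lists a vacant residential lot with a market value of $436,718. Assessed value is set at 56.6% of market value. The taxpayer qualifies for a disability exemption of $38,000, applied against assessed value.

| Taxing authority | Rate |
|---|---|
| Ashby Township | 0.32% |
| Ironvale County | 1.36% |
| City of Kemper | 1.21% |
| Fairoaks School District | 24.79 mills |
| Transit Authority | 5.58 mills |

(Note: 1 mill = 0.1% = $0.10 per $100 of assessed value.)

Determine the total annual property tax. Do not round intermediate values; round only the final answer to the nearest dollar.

Assessed value = $436,718 × 0.566 = $247,182.388
Taxable value = $247,182.388 − $38,000 = $209,182.388
Ashby Township: $209,182.388 × 0.0032 = $669.3836416
Ironvale County: $209,182.388 × 0.0136 = $2,844.8804768
City of Kemper: $209,182.388 × 0.0121 = $2,531.1068948
Fairoaks School District: $209,182.388 × 0.02479 = $5,185.63139852
Transit Authority: $209,182.388 × 0.00558 = $1,167.23772504
Total = $12,398.24013676

$12,398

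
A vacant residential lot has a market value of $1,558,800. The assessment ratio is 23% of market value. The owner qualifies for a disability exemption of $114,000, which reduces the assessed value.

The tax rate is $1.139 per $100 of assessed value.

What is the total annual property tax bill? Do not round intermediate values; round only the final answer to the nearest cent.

Assessed value = $1,558,800 × 0.23 = $358,524
Taxable value = $358,524 − $114,000 = $244,524
Tax = $244,524 × 0.01139 = $2,785.12836

$2,785.13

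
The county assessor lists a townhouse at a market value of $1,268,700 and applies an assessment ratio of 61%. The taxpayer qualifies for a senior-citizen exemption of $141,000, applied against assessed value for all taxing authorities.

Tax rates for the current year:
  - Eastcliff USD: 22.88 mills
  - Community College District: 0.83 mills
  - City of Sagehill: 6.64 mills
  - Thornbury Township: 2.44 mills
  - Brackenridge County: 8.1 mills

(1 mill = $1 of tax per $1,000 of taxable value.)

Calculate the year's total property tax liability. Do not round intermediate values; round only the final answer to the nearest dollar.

$25,880

Assessed value = $1,268,700 × 0.61 = $773,907
Taxable value = $773,907 − $141,000 = $632,907
Eastcliff USD: $632,907 × 0.02288 = $14,480.91216
Community College District: $632,907 × 0.00083 = $525.31281
City of Sagehill: $632,907 × 0.00664 = $4,202.50248
Thornbury Township: $632,907 × 0.00244 = $1,544.29308
Brackenridge County: $632,907 × 0.0081 = $5,126.5467
Total = $14,480.91216 + $525.31281 + $4,202.50248 + $1,544.29308 + $5,126.5467 = $25,879.56723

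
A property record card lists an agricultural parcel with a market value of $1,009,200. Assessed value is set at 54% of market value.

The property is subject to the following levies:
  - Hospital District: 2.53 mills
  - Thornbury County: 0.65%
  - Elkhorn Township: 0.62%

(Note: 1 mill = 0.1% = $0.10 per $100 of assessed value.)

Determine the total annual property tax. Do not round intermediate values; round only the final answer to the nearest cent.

Assessed value = $1,009,200 × 0.54 = $544,968
Hospital District: $544,968 × 0.00253 = $1,378.76904
Thornbury County: $544,968 × 0.0065 = $3,542.292
Elkhorn Township: $544,968 × 0.0062 = $3,378.8016
Total = $8,299.86264

$8,299.86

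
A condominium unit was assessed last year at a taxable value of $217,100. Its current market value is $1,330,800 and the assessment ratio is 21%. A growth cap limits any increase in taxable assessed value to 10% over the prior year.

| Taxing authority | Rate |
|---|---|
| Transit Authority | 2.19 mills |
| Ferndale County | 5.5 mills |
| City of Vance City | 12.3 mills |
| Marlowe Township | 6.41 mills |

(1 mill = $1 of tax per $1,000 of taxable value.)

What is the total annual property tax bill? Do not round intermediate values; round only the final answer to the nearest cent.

$6,304.58

Uncapped assessed value = $1,330,800 × 0.21 = $279,468
Cap limit = $217,100 × 1.1 = $238,810
Taxable assessed value = min($279,468, $238,810) = $238,810 (cap binds)
Transit Authority: $238,810 × 0.00219 = $522.9939
Ferndale County: $238,810 × 0.0055 = $1,313.455
City of Vance City: $238,810 × 0.0123 = $2,937.363
Marlowe Township: $238,810 × 0.00641 = $1,530.7721
Total = $6,304.584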